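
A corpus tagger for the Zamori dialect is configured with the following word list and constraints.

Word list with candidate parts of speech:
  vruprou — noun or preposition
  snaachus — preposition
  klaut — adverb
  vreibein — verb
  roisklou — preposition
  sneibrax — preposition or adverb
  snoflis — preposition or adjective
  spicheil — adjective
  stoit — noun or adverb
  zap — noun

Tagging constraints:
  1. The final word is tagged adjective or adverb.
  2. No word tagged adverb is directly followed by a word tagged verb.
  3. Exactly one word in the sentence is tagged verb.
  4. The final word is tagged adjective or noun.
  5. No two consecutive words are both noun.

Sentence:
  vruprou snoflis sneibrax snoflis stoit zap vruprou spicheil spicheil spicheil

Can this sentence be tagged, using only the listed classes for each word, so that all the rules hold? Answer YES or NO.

Candidates per position — 1:vruprou {noun,preposition}; 2:snoflis {preposition,adjective}; 3:sneibrax {preposition,adverb}; 4:snoflis {preposition,adjective}; 5:stoit {noun,adverb}; 6:zap {noun}; 7:vruprou {noun,preposition}; 8:spicheil {adjective}; 9:spicheil {adjective}; 10:spicheil {adjective}.
Rule 3 cannot be satisfied by any choice of tags from the lexicon.
So there is no consistent tagging.

NO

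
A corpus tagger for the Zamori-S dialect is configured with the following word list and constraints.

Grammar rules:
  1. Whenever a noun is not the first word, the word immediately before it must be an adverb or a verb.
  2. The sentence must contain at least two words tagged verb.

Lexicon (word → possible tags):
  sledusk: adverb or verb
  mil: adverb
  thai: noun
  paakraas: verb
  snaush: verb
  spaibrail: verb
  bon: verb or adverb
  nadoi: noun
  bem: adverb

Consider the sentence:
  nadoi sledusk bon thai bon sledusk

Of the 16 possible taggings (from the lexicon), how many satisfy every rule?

11

Candidates per position — 1:nadoi {noun}; 2:sledusk {adverb,verb}; 3:bon {verb,adverb}; 4:thai {noun}; 5:bon {verb,adverb}; 6:sledusk {adverb,verb}.
There are 16 candidate sequences in total.
Checking each against the rules leaves 11 sequences.
Count = 11.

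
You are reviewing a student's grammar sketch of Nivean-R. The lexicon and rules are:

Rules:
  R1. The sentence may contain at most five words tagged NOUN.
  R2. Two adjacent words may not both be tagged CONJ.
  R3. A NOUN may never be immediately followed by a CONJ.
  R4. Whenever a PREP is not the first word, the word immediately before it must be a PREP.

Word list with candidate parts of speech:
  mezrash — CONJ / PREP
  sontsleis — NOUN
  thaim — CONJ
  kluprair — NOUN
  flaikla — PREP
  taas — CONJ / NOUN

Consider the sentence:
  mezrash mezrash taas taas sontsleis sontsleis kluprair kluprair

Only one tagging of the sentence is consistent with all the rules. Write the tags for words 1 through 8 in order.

PREP PREP CONJ NOUN NOUN NOUN NOUN NOUN

Candidates per position — 1:mezrash {CONJ,PREP}; 2:mezrash {CONJ,PREP}; 3:taas {CONJ,NOUN}; 4:taas {CONJ,NOUN}; 5:sontsleis {NOUN}; 6:sontsleis {NOUN}; 7:kluprair {NOUN}; 8:kluprair {NOUN}.
The remaining ambiguous positions (1, 2, 3, 4) are resolved jointly — only one combination satisfies every rule.
So the tagging must be: PREP PREP CONJ NOUN NOUN NOUN NOUN NOUN.
Checking: rule 1 satisfied; rule 2 satisfied; rule 3 satisfied; rule 4 satisfied.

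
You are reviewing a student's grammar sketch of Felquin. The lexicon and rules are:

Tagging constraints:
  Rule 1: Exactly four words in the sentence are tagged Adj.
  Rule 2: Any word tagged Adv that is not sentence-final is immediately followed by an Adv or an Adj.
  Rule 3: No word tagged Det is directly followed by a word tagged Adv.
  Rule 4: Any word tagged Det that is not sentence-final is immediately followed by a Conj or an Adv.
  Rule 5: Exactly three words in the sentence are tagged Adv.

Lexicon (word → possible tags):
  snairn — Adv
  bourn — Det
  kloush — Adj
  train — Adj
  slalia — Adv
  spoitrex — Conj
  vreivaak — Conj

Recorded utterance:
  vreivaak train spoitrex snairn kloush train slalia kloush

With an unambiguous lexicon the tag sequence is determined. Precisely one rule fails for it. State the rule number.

Fixed tagging: Conj Adj Conj Adv Adj Adj Adv Adj.
Applying the rules: R1 holds, R2 holds, R3 holds, R4 holds, R5 violated.
Only rule 5 fails.

5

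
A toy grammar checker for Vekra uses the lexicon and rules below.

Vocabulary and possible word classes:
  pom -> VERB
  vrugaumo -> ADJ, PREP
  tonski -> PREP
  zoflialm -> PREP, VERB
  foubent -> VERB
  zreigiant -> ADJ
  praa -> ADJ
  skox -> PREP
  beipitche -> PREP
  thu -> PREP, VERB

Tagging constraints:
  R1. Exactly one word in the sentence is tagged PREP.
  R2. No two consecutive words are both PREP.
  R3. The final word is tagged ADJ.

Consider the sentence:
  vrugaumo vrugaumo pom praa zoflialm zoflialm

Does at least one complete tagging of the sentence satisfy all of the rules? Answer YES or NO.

NO

Candidates per position — 1:vrugaumo {ADJ,PREP}; 2:vrugaumo {ADJ,PREP}; 3:pom {VERB}; 4:praa {ADJ}; 5:zoflialm {PREP,VERB}; 6:zoflialm {PREP,VERB}.
Rule 3 cannot be satisfied by any choice of tags from the lexicon.
So there is no consistent tagging.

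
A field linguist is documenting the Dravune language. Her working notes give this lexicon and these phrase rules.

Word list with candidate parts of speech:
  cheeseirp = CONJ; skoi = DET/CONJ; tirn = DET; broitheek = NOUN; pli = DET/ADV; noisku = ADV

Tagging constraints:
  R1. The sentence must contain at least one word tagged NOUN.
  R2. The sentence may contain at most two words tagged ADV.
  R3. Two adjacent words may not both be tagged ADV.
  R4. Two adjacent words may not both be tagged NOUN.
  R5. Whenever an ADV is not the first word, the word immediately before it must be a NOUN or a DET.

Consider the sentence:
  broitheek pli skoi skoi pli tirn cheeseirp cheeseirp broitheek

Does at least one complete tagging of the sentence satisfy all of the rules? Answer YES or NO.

Candidates per position — 1:broitheek {NOUN}; 2:pli {DET,ADV}; 3:skoi {DET,CONJ}; 4:skoi {DET,CONJ}; 5:pli {DET,ADV}; 6:tirn {DET}; 7:cheeseirp {CONJ}; 8:cheeseirp {CONJ}; 9:broitheek {NOUN}.
One satisfying assignment: NOUN DET CONJ DET DET DET CONJ CONJ NOUN.
Rule-by-rule: rule 1 ok; rule 2 ok; rule 3 ok; rule 4 ok; rule 5 ok.

YES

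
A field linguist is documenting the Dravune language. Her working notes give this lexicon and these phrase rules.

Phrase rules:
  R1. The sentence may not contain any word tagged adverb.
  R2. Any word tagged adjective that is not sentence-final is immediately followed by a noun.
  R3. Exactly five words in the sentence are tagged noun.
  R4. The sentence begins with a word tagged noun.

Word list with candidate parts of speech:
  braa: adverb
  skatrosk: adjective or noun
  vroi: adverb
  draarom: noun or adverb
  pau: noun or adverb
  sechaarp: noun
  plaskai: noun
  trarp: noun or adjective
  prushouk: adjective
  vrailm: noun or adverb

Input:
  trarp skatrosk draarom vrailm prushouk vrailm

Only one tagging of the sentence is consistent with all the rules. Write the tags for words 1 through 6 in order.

noun noun noun noun adjective noun

Candidates per position — 1:trarp {noun,adjective}; 2:skatrosk {adjective,noun}; 3:draarom {noun,adverb}; 4:vrailm {noun,adverb}; 5:prushouk {adjective}; 6:vrailm {noun,adverb}.
If word 1 were adjective, no tagging could satisfy rule 3; so word 1 is noun.
If word 2 were adjective, no tagging could satisfy rule 3; so word 2 is noun.
If word 3 were adverb, no tagging could satisfy rule 1; so word 3 is noun.
If word 4 were adverb, no tagging could satisfy rule 1; so word 4 is noun.
If word 6 were adverb, no tagging could satisfy rule 1; so word 6 is noun.
The only consistent sequence is: noun noun noun noun adjective noun.
Verifying each rule — rule 1 satisfied; rule 2 satisfied; rule 3 satisfied; rule 4 satisfied.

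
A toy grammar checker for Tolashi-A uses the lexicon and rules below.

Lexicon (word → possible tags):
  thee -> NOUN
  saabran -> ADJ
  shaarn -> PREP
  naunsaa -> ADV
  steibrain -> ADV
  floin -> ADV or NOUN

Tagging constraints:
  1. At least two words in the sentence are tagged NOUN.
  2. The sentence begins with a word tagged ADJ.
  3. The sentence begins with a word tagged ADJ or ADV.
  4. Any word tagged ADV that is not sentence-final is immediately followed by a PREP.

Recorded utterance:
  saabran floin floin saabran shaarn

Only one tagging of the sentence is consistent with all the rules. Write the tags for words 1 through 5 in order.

Candidates per position — 1:saabran {ADJ}; 2:floin {ADV,NOUN}; 3:floin {ADV,NOUN}; 4:saabran {ADJ}; 5:shaarn {PREP}.
At position 2, choosing ADV makes rule 1 impossible to satisfy; hence NOUN.
At position 3, choosing ADV makes rule 1 impossible to satisfy; hence NOUN.
So the tagging must be: ADJ NOUN NOUN ADJ PREP.
Checking: rule 1 ok; rule 2 ok; rule 3 ok; rule 4 ok.

ADJ NOUN NOUN ADJ PREP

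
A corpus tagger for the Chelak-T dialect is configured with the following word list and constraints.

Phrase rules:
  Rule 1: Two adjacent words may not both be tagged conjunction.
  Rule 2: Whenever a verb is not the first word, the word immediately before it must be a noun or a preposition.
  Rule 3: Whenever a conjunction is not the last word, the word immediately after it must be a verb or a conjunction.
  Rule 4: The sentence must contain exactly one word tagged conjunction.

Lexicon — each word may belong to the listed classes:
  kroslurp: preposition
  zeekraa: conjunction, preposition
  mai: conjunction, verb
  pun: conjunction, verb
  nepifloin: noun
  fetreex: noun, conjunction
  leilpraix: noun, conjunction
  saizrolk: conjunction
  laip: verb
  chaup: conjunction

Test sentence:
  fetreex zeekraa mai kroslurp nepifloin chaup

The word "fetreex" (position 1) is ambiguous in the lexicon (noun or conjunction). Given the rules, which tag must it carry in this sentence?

Candidates per position — 1:fetreex {noun,conjunction}; 2:zeekraa {conjunction,preposition}; 3:mai {conjunction,verb}; 4:kroslurp {preposition}; 5:nepifloin {noun}; 6:chaup {conjunction}.
At position 1, choosing conjunction makes rule 4 impossible to satisfy; hence noun.
At position 2, choosing conjunction makes rule 4 impossible to satisfy; hence preposition.
At position 3, choosing conjunction makes rule 3 impossible to satisfy; hence verb.
That leaves exactly one tagging: noun preposition verb preposition noun conjunction.
Verifying each rule — rule 1 ✓; rule 2 ✓; rule 3 ✓; rule 4 ✓.

noun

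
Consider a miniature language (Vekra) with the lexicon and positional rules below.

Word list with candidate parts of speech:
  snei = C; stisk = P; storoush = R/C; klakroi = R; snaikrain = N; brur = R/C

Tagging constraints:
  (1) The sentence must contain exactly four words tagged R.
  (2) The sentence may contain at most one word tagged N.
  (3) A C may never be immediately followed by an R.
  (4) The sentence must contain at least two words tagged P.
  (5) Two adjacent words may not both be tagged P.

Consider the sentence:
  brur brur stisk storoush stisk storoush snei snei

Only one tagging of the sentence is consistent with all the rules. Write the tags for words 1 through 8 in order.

R R P R P R C C

Candidates per position — 1:brur {R,C}; 2:brur {R,C}; 3:stisk {P}; 4:storoush {R,C}; 5:stisk {P}; 6:storoush {R,C}; 7:snei {C}; 8:snei {C}.
Word 1 cannot be C — rule 1 would then fail for every completion. It is R.
Word 2 cannot be C — rule 1 would then fail for every completion. It is R.
Word 4 cannot be C — rule 1 would then fail for every completion. It is R.
Word 6 cannot be C — rule 1 would then fail for every completion. It is R.
The unique satisfying tagging is: R R P R P R C C.
Checking: rule 1 ok; rule 2 ok; rule 3 ok; rule 4 ok; rule 5 ok.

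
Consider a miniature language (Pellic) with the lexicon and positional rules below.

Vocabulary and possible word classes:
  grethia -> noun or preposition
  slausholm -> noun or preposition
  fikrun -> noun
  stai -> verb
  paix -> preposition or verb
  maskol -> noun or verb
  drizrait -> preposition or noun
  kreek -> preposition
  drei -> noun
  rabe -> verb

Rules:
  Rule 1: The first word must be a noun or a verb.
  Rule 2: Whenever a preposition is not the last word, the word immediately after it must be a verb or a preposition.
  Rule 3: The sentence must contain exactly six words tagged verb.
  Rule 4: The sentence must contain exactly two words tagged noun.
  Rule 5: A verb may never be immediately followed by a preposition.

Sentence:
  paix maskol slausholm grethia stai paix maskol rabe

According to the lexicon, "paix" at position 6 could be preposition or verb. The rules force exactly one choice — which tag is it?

verb

Candidates per position — 1:paix {preposition,verb}; 2:maskol {noun,verb}; 3:slausholm {noun,preposition}; 4:grethia {noun,preposition}; 5:stai {verb}; 6:paix {preposition,verb}; 7:maskol {noun,verb}; 8:rabe {verb}.
Position 1: tagging it preposition would leave rule 1 unsatisfiable, so it must be verb.
Position 2: tagging it noun would leave rule 3 unsatisfiable, so it must be verb.
Position 3: tagging it preposition would leave rule 5 unsatisfiable, so it must be noun.
Position 6: tagging it preposition would leave rule 3 unsatisfiable, so it must be verb.
Position 7: tagging it noun would leave rule 3 unsatisfiable, so it must be verb.
Position 4: tagging it preposition would leave rule 4 unsatisfiable, so it must be noun.
That leaves exactly one tagging: verb verb noun noun verb verb verb verb.
Rule-by-rule: rule 1 holds; rule 2 holds; rule 3 holds; rule 4 holds; rule 5 holds.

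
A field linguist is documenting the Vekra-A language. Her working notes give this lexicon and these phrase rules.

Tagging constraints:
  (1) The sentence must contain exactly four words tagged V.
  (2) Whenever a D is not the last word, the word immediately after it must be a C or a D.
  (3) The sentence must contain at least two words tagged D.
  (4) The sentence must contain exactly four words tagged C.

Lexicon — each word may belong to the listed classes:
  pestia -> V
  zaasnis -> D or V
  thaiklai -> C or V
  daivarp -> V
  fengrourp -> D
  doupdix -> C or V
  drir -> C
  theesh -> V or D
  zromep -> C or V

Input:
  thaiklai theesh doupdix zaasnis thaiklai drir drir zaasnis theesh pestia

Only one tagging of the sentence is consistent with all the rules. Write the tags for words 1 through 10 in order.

V D C D C C C V V V

Candidates per position — 1:thaiklai {C,V}; 2:theesh {V,D}; 3:doupdix {C,V}; 4:zaasnis {D,V}; 5:thaiklai {C,V}; 6:drir {C}; 7:drir {C}; 8:zaasnis {D,V}; 9:theesh {V,D}; 10:pestia {V}.
At position 8, choosing D makes rule 2 impossible to satisfy; hence V.
At position 9, choosing D makes rule 2 impossible to satisfy; hence V.
At position 2, choosing V makes rule 3 impossible to satisfy; hence D.
At position 3, choosing V makes rule 2 impossible to satisfy; hence C.
At position 4, choosing V makes rule 3 impossible to satisfy; hence D.
At position 5, choosing V makes rule 2 impossible to satisfy; hence C.
At position 1, choosing C makes rule 1 impossible to satisfy; hence V.
That leaves exactly one tagging: V D C D C C C V V V.
Checking: rule 1 holds; rule 2 holds; rule 3 holds; rule 4 holds.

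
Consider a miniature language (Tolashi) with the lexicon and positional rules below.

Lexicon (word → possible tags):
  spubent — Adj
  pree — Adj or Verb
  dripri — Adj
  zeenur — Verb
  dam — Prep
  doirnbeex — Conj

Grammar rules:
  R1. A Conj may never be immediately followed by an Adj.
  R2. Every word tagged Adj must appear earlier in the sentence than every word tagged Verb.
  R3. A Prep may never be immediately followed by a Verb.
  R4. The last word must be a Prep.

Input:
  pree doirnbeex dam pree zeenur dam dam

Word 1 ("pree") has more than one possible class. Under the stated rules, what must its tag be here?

Adj

Candidates per position — 1:pree {Adj,Verb}; 2:doirnbeex {Conj}; 3:dam {Prep}; 4:pree {Adj,Verb}; 5:zeenur {Verb}; 6:dam {Prep}; 7:dam {Prep}.
At position 4, choosing Verb makes rule 3 impossible to satisfy; hence Adj.
At position 1, choosing Verb makes rule 2 impossible to satisfy; hence Adj.
That leaves exactly one tagging: Adj Conj Prep Adj Verb Prep Prep.
Checking: rule 1 holds; rule 2 holds; rule 3 holds; rule 4 holds.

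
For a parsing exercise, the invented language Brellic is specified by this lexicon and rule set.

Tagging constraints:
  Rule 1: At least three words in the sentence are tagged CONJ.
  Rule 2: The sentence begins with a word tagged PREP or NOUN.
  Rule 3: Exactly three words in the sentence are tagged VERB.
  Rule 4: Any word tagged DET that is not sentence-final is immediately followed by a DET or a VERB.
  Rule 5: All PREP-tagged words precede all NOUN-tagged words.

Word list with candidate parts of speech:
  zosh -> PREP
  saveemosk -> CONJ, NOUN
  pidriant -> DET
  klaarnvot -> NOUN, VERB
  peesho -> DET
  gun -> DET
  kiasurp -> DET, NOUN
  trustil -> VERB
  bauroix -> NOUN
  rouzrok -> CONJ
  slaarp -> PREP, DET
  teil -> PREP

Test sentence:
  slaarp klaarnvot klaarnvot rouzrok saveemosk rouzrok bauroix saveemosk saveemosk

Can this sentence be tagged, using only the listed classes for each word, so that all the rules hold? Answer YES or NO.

NO

Candidates per position — 1:slaarp {PREP,DET}; 2:klaarnvot {NOUN,VERB}; 3:klaarnvot {NOUN,VERB}; 4:rouzrok {CONJ}; 5:saveemosk {CONJ,NOUN}; 6:rouzrok {CONJ}; 7:bauroix {NOUN}; 8:saveemosk {CONJ,NOUN}; 9:saveemosk {CONJ,NOUN}.
Rule 3 cannot be satisfied by any choice of tags from the lexicon.
So there is no consistent tagging.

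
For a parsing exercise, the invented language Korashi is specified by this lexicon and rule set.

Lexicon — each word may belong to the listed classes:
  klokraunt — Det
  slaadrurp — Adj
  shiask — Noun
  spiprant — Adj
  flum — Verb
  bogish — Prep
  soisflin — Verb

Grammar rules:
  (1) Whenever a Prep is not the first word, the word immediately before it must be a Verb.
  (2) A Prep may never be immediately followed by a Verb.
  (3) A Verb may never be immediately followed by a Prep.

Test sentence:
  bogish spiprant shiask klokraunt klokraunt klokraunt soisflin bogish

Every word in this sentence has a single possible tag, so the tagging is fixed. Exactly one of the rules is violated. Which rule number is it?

3

Fixed tagging: Prep Adj Noun Det Det Det Verb Prep.
Checking each rule: R1 ✓, R2 ✓, R3 ✗.
Only rule 3 fails.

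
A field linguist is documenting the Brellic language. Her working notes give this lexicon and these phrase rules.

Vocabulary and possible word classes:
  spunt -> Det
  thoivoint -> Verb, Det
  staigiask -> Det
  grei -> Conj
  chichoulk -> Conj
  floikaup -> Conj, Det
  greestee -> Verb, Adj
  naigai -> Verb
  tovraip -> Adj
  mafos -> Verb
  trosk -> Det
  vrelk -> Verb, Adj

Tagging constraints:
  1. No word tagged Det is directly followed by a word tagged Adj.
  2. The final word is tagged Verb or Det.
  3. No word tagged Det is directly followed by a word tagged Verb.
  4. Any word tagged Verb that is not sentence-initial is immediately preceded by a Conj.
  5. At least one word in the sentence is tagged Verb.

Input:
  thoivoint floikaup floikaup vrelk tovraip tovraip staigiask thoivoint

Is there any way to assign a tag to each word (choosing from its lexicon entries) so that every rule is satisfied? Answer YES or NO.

YES

Candidates per position — 1:thoivoint {Verb,Det}; 2:floikaup {Conj,Det}; 3:floikaup {Conj,Det}; 4:vrelk {Verb,Adj}; 5:tovraip {Adj}; 6:tovraip {Adj}; 7:staigiask {Det}; 8:thoivoint {Verb,Det}.
One satisfying assignment: Verb Conj Conj Adj Adj Adj Det Det.
Checking: rule 1 holds; rule 2 holds; rule 3 holds; rule 4 holds; rule 5 holds.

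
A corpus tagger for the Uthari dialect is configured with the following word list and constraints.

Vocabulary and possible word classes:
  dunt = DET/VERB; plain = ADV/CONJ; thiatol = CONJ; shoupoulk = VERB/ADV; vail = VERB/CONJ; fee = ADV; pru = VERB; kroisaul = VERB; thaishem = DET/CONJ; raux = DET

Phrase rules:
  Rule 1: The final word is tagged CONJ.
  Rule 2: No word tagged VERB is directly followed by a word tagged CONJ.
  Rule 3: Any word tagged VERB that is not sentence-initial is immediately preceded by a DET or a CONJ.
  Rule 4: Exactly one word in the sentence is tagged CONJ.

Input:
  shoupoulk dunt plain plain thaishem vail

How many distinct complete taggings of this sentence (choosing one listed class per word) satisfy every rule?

2

Candidates per position — 1:shoupoulk {VERB,ADV}; 2:dunt {DET,VERB}; 3:plain {ADV,CONJ}; 4:plain {ADV,CONJ}; 5:thaishem {DET,CONJ}; 6:vail {VERB,CONJ}.
There are 64 candidate sequences in total.
The sequences that satisfy every rule: VERB DET ADV ADV DET CONJ; ADV DET ADV ADV DET CONJ.
Count = 2.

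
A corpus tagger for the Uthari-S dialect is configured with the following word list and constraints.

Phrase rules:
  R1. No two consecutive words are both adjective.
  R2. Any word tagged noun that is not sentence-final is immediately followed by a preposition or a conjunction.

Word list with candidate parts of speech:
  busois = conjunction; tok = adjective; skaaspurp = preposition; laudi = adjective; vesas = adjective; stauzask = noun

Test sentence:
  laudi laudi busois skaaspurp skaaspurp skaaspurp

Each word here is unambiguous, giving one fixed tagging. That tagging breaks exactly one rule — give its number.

1

Fixed tagging: adjective adjective conjunction preposition preposition preposition.
Rule check: R1 fail, R2 pass.
Only rule 1 fails.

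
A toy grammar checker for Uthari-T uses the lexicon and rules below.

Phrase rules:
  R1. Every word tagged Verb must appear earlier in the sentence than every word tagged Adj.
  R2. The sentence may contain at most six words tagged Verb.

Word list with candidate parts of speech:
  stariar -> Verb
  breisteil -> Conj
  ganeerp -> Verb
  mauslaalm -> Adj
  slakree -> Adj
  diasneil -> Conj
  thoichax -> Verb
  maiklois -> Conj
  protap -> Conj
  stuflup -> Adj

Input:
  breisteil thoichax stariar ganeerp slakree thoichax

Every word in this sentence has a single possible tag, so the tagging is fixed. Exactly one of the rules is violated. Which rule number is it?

Fixed tagging: Conj Verb Verb Verb Adj Verb.
Applying the rules: R1 ✗, R2 ✓.
Only rule 1 fails.

1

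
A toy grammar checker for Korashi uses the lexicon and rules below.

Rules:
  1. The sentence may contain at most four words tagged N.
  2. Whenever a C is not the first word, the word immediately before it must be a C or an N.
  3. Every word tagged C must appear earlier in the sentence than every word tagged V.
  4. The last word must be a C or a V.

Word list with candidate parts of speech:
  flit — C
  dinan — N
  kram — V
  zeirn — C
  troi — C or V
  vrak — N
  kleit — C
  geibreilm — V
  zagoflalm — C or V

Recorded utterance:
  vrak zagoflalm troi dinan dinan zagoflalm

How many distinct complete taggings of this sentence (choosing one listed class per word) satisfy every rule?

4

Candidates per position — 1:vrak {N}; 2:zagoflalm {C,V}; 3:troi {C,V}; 4:dinan {N}; 5:dinan {N}; 6:zagoflalm {C,V}.
There are 8 candidate sequences in total.
The sequences that satisfy every rule: N C C N N C; N C C N N V; N C V N N V; N V V N N V.
Count = 4.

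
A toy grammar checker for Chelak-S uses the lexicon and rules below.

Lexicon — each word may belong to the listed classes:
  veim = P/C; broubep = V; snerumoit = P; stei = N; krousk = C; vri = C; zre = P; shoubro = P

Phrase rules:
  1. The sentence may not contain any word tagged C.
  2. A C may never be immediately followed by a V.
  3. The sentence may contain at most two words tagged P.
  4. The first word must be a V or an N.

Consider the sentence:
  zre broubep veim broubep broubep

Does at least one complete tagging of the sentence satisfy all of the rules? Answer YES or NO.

Candidates per position — 1:zre {P}; 2:broubep {V}; 3:veim {P,C}; 4:broubep {V}; 5:broubep {V}.
Rule 4 cannot be satisfied by any choice of tags from the lexicon.
So there is no consistent tagging.

NO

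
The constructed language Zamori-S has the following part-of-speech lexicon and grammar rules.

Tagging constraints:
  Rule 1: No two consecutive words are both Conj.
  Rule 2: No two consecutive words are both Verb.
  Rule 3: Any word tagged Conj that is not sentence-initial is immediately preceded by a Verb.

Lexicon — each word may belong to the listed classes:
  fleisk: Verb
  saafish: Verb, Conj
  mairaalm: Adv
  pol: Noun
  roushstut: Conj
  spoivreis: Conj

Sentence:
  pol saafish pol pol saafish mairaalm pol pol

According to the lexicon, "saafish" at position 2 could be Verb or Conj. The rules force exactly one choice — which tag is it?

Candidates per position — 1:pol {Noun}; 2:saafish {Verb,Conj}; 3:pol {Noun}; 4:pol {Noun}; 5:saafish {Verb,Conj}; 6:mairaalm {Adv}; 7:pol {Noun}; 8:pol {Noun}.
Word 2 cannot be Conj — rule 3 would then fail for every completion. It is Verb.
Word 5 cannot be Conj — rule 3 would then fail for every completion. It is Verb.
The only consistent sequence is: Noun Verb Noun Noun Verb Adv Noun Noun.
Check: rule 1 ok; rule 2 ok; rule 3 ok.

Verb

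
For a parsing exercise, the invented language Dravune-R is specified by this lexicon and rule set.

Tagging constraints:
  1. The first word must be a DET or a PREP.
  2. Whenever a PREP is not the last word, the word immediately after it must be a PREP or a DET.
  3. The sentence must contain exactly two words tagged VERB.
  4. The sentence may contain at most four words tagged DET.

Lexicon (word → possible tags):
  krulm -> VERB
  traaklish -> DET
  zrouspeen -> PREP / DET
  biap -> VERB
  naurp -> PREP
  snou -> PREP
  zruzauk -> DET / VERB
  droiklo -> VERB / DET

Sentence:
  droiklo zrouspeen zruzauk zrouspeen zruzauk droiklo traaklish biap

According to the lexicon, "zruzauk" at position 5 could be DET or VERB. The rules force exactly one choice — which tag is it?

DET

Candidates per position — 1:droiklo {VERB,DET}; 2:zrouspeen {PREP,DET}; 3:zruzauk {DET,VERB}; 4:zrouspeen {PREP,DET}; 5:zruzauk {DET,VERB}; 6:droiklo {VERB,DET}; 7:traaklish {DET}; 8:biap {VERB}.
Position 1: tagging it VERB would leave rule 1 unsatisfiable, so it must be DET.
Position 5: the remaining choice is settled jointly with positions 2, 3, 4, 6 — only DET at position 5 is part of a tagging that satisfies every rule.
So the tagging must be: DET PREP DET PREP DET VERB DET VERB.
Verifying each rule — rule 1 holds; rule 2 holds; rule 3 holds; rule 4 holds.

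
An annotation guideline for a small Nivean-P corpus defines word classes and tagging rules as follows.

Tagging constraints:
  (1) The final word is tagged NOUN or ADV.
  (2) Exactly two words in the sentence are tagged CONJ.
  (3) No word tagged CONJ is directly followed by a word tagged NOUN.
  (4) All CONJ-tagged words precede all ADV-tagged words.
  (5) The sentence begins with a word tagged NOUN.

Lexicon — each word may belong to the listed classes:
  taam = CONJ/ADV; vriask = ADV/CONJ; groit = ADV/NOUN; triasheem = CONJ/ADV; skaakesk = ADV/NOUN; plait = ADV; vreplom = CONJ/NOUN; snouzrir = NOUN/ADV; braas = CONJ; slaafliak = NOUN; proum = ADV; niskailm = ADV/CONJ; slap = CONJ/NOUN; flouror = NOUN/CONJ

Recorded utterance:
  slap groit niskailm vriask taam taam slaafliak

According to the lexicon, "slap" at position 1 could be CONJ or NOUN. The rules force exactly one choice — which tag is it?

Candidates per position — 1:slap {CONJ,NOUN}; 2:groit {ADV,NOUN}; 3:niskailm {ADV,CONJ}; 4:vriask {ADV,CONJ}; 5:taam {CONJ,ADV}; 6:taam {CONJ,ADV}; 7:slaafliak {NOUN}.
Position 1: tagging it CONJ would leave rule 5 unsatisfiable, so it must be NOUN.
Position 6: tagging it CONJ would leave rule 3 unsatisfiable, so it must be ADV.
The remaining ambiguous positions (2, 3, 4, 5) are resolved jointly — only one combination satisfies every rule.
The only consistent sequence is: NOUN NOUN CONJ CONJ ADV ADV NOUN.
Check: rule 1 ok; rule 2 ok; rule 3 ok; rule 4 ok; rule 5 ok.

NOUN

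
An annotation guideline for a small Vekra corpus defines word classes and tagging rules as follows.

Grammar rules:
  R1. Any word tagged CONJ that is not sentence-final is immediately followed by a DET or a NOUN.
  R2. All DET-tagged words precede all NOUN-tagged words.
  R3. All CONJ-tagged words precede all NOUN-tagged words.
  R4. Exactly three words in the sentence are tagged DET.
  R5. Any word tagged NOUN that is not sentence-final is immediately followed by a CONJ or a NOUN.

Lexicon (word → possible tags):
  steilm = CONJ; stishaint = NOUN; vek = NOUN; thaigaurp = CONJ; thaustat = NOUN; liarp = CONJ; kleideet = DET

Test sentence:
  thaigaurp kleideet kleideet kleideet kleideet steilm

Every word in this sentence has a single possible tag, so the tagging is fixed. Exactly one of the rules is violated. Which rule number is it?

Fixed tagging: CONJ DET DET DET DET CONJ.
Applying the rules: R1 holds, R2 holds, R3 holds, R4 violated, R5 holds.
Only rule 4 fails.

4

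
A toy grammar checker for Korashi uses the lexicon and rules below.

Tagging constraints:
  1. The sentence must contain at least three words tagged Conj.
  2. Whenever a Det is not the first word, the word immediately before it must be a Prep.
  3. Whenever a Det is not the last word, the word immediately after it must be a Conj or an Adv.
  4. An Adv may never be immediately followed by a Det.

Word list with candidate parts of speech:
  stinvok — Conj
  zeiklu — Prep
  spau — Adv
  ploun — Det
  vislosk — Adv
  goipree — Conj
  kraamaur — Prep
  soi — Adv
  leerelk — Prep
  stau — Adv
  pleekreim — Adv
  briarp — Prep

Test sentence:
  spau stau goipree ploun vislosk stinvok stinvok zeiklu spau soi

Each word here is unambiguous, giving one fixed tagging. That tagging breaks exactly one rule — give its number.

Fixed tagging: Adv Adv Conj Det Adv Conj Conj Prep Adv Adv.
Applying the rules: R1 ✓, R2 ✗, R3 ✓, R4 ✓.
Only rule 2 fails.

2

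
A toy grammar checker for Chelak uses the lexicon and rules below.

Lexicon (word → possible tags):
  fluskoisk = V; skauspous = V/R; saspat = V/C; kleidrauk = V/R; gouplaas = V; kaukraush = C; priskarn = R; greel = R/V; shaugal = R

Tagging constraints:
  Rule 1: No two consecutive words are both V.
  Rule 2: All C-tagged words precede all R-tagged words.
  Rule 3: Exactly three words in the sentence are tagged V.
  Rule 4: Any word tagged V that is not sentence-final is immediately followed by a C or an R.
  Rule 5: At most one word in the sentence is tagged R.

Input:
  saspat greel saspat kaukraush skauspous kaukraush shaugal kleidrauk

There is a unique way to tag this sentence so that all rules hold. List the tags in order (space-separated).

C V C C V C R V

Candidates per position — 1:saspat {V,C}; 2:greel {R,V}; 3:saspat {V,C}; 4:kaukraush {C}; 5:skauspous {V,R}; 6:kaukraush {C}; 7:shaugal {R}; 8:kleidrauk {V,R}.
At position 2, choosing R makes rule 2 impossible to satisfy; hence V.
At position 3, choosing V makes rule 1 impossible to satisfy; hence C.
At position 5, choosing R makes rule 2 impossible to satisfy; hence V.
At position 8, choosing R makes rule 5 impossible to satisfy; hence V.
At position 1, choosing V makes rule 1 impossible to satisfy; hence C.
The unique satisfying tagging is: C V C C V C R V.
Checking: rule 1 ✓; rule 2 ✓; rule 3 ✓; rule 4 ✓; rule 5 ✓.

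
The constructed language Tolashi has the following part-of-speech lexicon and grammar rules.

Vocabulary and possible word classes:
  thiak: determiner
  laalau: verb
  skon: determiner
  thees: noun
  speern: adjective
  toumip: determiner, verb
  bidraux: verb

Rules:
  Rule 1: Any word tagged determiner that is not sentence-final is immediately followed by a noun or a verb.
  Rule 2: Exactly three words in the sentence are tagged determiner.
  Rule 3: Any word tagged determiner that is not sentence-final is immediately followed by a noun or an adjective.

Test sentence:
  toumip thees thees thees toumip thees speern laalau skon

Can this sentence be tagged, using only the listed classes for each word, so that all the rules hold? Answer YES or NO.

Candidates per position — 1:toumip {determiner,verb}; 2:thees {noun}; 3:thees {noun}; 4:thees {noun}; 5:toumip {determiner,verb}; 6:thees {noun}; 7:speern {adjective}; 8:laalau {verb}; 9:skon {determiner}.
One satisfying assignment: determiner noun noun noun determiner noun adjective verb determiner.
Check: rule 1 ✓; rule 2 ✓; rule 3 ✓.

YES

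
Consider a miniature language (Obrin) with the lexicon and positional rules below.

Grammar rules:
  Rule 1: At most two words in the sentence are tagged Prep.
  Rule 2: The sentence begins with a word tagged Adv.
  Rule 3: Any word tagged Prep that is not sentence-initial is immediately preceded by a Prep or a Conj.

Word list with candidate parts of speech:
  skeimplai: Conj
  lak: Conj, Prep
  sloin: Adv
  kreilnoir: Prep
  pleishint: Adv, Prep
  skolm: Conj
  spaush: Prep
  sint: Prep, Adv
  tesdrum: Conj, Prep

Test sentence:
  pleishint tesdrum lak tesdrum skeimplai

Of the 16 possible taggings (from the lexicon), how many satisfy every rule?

4

Candidates per position — 1:pleishint {Adv,Prep}; 2:tesdrum {Conj,Prep}; 3:lak {Conj,Prep}; 4:tesdrum {Conj,Prep}; 5:skeimplai {Conj}.
There are 16 candidate sequences in total.
The sequences that satisfy every rule: Adv Conj Conj Conj Conj; Adv Conj Conj Prep Conj; Adv Conj Prep Conj Conj; Adv Conj Prep Prep Conj.
Count = 4.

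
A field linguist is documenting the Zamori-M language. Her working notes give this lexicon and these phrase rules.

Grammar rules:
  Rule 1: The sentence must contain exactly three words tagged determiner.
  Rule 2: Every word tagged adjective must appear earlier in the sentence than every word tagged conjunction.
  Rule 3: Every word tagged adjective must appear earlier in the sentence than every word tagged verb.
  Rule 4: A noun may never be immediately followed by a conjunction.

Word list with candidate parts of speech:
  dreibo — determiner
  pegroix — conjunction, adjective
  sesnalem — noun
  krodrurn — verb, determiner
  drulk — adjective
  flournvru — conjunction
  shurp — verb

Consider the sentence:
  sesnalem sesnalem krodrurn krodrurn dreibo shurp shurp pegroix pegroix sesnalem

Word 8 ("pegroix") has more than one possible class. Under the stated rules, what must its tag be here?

conjunction

Candidates per position — 1:sesnalem {noun}; 2:sesnalem {noun}; 3:krodrurn {verb,determiner}; 4:krodrurn {verb,determiner}; 5:dreibo {determiner}; 6:shurp {verb}; 7:shurp {verb}; 8:pegroix {conjunction,adjective}; 9:pegroix {conjunction,adjective}; 10:sesnalem {noun}.
At position 3, choosing verb makes rule 1 impossible to satisfy; hence determiner.
At position 4, choosing verb makes rule 1 impossible to satisfy; hence determiner.
At position 8, choosing adjective makes rule 3 impossible to satisfy; hence conjunction.
At position 9, choosing adjective makes rule 2 impossible to satisfy; hence conjunction.
So the tagging must be: noun noun determiner determiner determiner verb verb conjunction conjunction noun.
Checking: rule 1 ok; rule 2 ok; rule 3 ok; rule 4 ok.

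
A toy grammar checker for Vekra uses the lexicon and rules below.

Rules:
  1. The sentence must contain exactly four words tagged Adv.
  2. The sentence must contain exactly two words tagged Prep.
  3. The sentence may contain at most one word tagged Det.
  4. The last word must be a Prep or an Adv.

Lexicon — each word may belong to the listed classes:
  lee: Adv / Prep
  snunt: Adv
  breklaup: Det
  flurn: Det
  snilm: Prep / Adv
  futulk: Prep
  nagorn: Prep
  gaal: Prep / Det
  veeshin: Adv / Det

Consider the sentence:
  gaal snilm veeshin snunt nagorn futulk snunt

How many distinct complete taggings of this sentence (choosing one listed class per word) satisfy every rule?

Candidates per position — 1:gaal {Prep,Det}; 2:snilm {Prep,Adv}; 3:veeshin {Adv,Det}; 4:snunt {Adv}; 5:nagorn {Prep}; 6:futulk {Prep}; 7:snunt {Adv}.
There are 8 candidate sequences in total.
The sequences that satisfy every rule: Det Adv Adv Adv Prep Prep Adv.
Count = 1.

1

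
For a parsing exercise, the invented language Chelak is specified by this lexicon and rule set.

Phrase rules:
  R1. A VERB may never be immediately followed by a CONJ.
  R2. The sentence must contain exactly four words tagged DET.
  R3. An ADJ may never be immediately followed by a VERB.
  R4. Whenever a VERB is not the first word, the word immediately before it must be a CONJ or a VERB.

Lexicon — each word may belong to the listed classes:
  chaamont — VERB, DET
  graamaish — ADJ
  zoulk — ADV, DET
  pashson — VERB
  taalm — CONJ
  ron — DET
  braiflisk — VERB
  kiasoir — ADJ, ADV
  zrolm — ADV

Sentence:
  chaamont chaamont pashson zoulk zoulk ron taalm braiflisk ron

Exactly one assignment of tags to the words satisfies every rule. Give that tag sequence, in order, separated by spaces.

Candidates per position — 1:chaamont {VERB,DET}; 2:chaamont {VERB,DET}; 3:pashson {VERB}; 4:zoulk {ADV,DET}; 5:zoulk {ADV,DET}; 6:ron {DET}; 7:taalm {CONJ}; 8:braiflisk {VERB}; 9:ron {DET}.
Position 1: tagging it DET would leave rule 4 unsatisfiable, so it must be VERB.
Position 2: tagging it DET would leave rule 4 unsatisfiable, so it must be VERB.
Position 4: tagging it ADV would leave rule 2 unsatisfiable, so it must be DET.
Position 5: tagging it ADV would leave rule 2 unsatisfiable, so it must be DET.
The unique satisfying tagging is: VERB VERB VERB DET DET DET CONJ VERB DET.
Verifying each rule — rule 1 holds; rule 2 holds; rule 3 holds; rule 4 holds.

VERB VERB VERB DET DET DET CONJ VERB DET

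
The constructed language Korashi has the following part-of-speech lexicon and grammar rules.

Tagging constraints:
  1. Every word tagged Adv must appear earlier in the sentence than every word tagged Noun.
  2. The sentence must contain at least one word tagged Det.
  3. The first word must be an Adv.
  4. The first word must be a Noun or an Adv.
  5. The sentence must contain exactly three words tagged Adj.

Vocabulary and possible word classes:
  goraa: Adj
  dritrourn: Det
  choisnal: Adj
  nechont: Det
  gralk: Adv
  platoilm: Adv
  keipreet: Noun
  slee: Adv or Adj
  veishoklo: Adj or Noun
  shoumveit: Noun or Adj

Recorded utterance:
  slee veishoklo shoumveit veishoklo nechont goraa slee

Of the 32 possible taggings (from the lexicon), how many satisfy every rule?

Candidates per position — 1:slee {Adv,Adj}; 2:veishoklo {Adj,Noun}; 3:shoumveit {Noun,Adj}; 4:veishoklo {Adj,Noun}; 5:nechont {Det}; 6:goraa {Adj}; 7:slee {Adv,Adj}.
There are 32 candidate sequences in total.
The sequences that satisfy every rule: Adv Adj Noun Noun Det Adj Adj; Adv Noun Noun Adj Det Adj Adj; Adv Noun Adj Noun Det Adj Adj.
Count = 3.

3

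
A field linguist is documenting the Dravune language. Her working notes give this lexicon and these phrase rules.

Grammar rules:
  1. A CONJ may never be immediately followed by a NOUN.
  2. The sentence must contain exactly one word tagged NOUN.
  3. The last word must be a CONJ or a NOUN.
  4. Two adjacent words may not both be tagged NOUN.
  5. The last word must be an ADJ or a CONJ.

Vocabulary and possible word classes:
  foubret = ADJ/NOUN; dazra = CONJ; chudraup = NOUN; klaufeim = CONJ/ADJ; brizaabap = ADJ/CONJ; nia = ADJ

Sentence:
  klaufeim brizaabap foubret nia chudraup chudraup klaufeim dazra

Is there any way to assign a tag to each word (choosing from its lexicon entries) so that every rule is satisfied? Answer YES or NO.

NO

Candidates per position — 1:klaufeim {CONJ,ADJ}; 2:brizaabap {ADJ,CONJ}; 3:foubret {ADJ,NOUN}; 4:nia {ADJ}; 5:chudraup {NOUN}; 6:chudraup {NOUN}; 7:klaufeim {CONJ,ADJ}; 8:dazra {CONJ}.
Rule 2 cannot be satisfied by any choice of tags from the lexicon.
So there is no consistent tagging.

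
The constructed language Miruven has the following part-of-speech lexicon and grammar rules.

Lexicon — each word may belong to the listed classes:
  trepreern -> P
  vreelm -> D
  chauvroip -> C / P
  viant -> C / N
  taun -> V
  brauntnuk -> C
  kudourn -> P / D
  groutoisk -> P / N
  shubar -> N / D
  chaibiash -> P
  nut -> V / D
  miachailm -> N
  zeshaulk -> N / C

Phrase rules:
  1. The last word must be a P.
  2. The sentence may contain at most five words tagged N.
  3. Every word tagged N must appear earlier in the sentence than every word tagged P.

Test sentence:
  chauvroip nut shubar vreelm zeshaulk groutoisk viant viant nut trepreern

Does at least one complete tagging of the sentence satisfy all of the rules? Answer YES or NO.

YES

Candidates per position — 1:chauvroip {C,P}; 2:nut {V,D}; 3:shubar {N,D}; 4:vreelm {D}; 5:zeshaulk {N,C}; 6:groutoisk {P,N}; 7:viant {C,N}; 8:viant {C,N}; 9:nut {V,D}; 10:trepreern {P}.
One satisfying assignment: C D D D C N N C D P.
Checking: rule 1 satisfied; rule 2 satisfied; rule 3 satisfied.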